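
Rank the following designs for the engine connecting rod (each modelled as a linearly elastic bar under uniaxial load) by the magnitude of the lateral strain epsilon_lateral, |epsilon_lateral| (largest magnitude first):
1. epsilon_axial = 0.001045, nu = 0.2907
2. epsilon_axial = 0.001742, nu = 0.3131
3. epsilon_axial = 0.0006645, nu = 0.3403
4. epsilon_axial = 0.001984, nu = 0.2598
Model: a linearly elastic bar under uniaxial load, so epsilon_lateral = -nu·epsilon_axial (SI units).
  Case 1: epsilon_lateral = -(0.2907 × 0.001045) = -0.0003038
  Case 2: epsilon_lateral = -(0.3131 × 0.001742) = -0.0005454
  Case 3: epsilon_lateral = -(0.3403 × 0.0006645) = -0.0002261
  Case 4: epsilon_lateral = -(0.2598 × 0.001984) = -0.0005154
Ordering by |epsilon_lateral|: 0.0005454 (case 2) > 0.0005154 (case 4) > 0.0003038 (case 1) > 0.0002261 (case 3)
Final answer: 2, 4, 1, 3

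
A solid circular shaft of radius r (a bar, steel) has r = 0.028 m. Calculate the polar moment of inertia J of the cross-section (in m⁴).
Model: a solid circular shaft of radius r, so J = (π·r^4) / 2.
Substitute:
  J = (π × 0.028^4) / 2
  J = 9.655 × 10⁻⁷ m⁴
Final answer: J = 9.655 × 10⁻⁷ m⁴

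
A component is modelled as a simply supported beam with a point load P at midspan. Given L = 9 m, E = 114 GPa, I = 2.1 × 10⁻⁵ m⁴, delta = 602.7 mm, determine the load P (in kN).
Model: a simply supported beam with a point load P at midspan, so delta = (P·L^3) / (48·E·I).
Solve for P: P = (48·delta·E·I) / L^3.
Convert to SI units:
  E = 114 GPa = 1.14 × 10¹¹ Pa
  delta = 602.7 mm = 0.6027 m
Substitute:
  P = (48 × 0.6027 × (1.14 × 10¹¹) × (2.1 × 10⁻⁵)) / 9^3
  P = 95000 N
Convert: P = 95000 N = 95 kN
Final answer: P = 95 kN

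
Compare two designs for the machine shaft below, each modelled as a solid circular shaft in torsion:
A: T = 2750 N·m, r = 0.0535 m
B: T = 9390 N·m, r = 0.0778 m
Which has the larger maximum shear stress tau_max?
Model: a solid circular shaft in torsion, so tau_max = (2·T) / (π·r^3) (SI units).
  A: tau_max = (2 × 2750) / (π × 0.0535^3) = 1.143 × 10⁷ Pa = 11.43 MPa
  B: tau_max = (2 × 9390) / (π × 0.0778^3) = 1.269 × 10⁷ Pa = 12.69 MPa
12.69 MPa > 11.43 MPa, so B is larger.
Final answer: B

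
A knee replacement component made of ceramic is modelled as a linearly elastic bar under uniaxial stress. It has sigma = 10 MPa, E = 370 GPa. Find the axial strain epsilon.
Model: a linearly elastic bar under uniaxial stress, so epsilon = sigma / E.
Convert to SI units:
  sigma = 10 MPa = 1 × 10⁷ Pa
  E = 370 GPa = 3.7 × 10¹¹ Pa
Substitute:
  epsilon = (1 × 10⁷) / (3.7 × 10¹¹)
  epsilon = 2.703 × 10⁻⁵
Final answer: epsilon = 2.703 × 10⁻⁵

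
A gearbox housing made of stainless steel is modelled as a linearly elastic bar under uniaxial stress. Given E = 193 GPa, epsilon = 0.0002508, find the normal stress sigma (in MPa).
Model: a linearly elastic bar under uniaxial stress, so epsilon = sigma / E.
Solve for sigma: sigma = epsilon·E.
Convert to SI units:
  E = 193 GPa = 1.93 × 10¹¹ Pa
Substitute:
  sigma = 0.0002508 × (1.93 × 10¹¹)
  sigma = 4.84 × 10⁷ Pa
Convert: sigma = 4.84 × 10⁷ Pa = 48.4 MPa
Final answer: sigma = 48.4 MPa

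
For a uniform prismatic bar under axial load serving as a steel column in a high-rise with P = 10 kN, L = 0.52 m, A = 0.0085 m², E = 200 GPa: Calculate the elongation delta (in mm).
Model: a uniform prismatic bar under axial load, so delta = (P·L) / (A·E).
Convert to SI units:
  P = 10 kN = 10000 N
  E = 200 GPa = 2 × 10¹¹ Pa
Substitute:
  delta = (10000 × 0.52) / (0.0085 × (2 × 10¹¹))
  delta = 3.059 × 10⁻⁶ m
Convert: delta = 3.059 × 10⁻⁶ m = 0.003059 mm
Final answer: delta = 0.003059 mm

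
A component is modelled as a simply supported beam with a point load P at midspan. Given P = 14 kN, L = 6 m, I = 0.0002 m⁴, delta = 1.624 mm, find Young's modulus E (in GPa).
Model: a simply supported beam with a point load P at midspan, so delta = (P·L^3) / (48·E·I).
Solve for E: E = (P·L^3) / (48·delta·I).
Convert to SI units:
  P = 14 kN = 14000 N
  delta = 1.624 mm = 0.001624 m
Substitute:
  E = (14000 × 6^3) / (48 × 0.001624 × 0.0002)
  E = 1.94 × 10¹¹ Pa
Convert: E = 1.94 × 10¹¹ Pa = 194 GPa
Final answer: E = 194 GPa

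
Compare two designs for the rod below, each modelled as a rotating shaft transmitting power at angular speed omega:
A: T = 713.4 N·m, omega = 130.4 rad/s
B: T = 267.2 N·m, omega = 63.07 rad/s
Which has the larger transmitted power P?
Model: a rotating shaft transmitting power at angular speed omega, so P = T·omega (SI units).
  A: P = 713.4 × 130.4 = 93030 W = 93.03 kW
  B: P = 267.2 × 63.07 = 16850 W = 16.85 kW
93.03 kW > 16.85 kW, so A is larger.
Final answer: A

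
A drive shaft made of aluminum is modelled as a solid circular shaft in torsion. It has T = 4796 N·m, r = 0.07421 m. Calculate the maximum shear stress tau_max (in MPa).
Model: a solid circular shaft in torsion, so tau_max = (2·T) / (π·r^3).
Substitute:
  tau_max = (2 × 4796) / (π × 0.07421^3)
  tau_max = 7.471 × 10⁶ Pa
Convert: tau_max = 7.471 × 10⁶ Pa = 7.471 MPa
Final answer: tau_max = 7.471 MPa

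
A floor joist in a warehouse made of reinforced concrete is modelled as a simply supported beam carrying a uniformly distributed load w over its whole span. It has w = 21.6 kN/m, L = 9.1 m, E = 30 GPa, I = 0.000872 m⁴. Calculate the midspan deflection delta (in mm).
Model: a simply supported beam carrying a uniformly distributed load w over its whole span, so delta = (5·w·L^4) / (384·E·I).
Convert to SI units:
  w = 21.6 kN/m = 21600 N/m
  E = 30 GPa = 3 × 10¹⁰ Pa
Substitute:
  delta = (5 × 21600 × 9.1^4) / (384 × (3 × 10¹⁰) × 0.000872)
  delta = 0.07373 m
Convert: delta = 0.07373 m = 73.73 mm
Final answer: delta = 73.73 mm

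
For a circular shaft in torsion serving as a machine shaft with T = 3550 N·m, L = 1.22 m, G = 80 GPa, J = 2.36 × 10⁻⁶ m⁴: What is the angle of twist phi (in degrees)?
Model: a circular shaft in torsion, so phi = (T·L) / (G·J).
Convert to SI units:
  G = 80 GPa = 8 × 10¹⁰ Pa
Substitute:
  phi = (3550 × 1.22) / ((8 × 10¹⁰) × (2.36 × 10⁻⁶))
  phi = 0.02294 rad
Convert to degrees: phi = 0.02294 × 180/π = 1.314°
Final answer: phi = 1.314°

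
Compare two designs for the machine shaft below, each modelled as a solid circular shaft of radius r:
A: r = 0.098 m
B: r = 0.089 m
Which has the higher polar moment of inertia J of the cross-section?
Model: a solid circular shaft of radius r, so J = (π·r^4) / 2 (SI units).
  A: J = (π × 0.098^4) / 2 = 0.0001449 m⁴
  B: J = (π × 0.089^4) / 2 = 9.856 × 10⁻⁵ m⁴
0.0001449 m⁴ > 9.856 × 10⁻⁵ m⁴, so A is larger.
Final answer: A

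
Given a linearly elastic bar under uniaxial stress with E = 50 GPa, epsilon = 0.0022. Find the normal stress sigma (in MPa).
Model: a linearly elastic bar under uniaxial stress, so sigma = E·epsilon.
Convert to SI units:
  E = 50 GPa = 5 × 10¹⁰ Pa
Substitute:
  sigma = (5 × 10¹⁰) × 0.0022
  sigma = 1.1 × 10⁸ Pa
Convert: sigma = 1.1 × 10⁸ Pa = 110 MPa
Final answer: sigma = 110 MPa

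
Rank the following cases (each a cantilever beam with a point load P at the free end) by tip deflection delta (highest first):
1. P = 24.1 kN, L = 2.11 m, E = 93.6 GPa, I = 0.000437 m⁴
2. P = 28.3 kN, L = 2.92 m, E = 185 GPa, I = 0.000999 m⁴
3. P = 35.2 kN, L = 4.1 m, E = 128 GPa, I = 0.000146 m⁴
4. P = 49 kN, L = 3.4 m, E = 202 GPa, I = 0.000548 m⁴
Model: a cantilever beam with a point load P at the free end, so delta = (P·L^3) / (3·E·I) (SI units).
  Case 1: delta = (24100 × 2.11^3) / (3 × (9.36 × 10¹⁰) × 0.000437) = 0.001845 m = 1.845 mm
  Case 2: delta = (28300 × 2.92^3) / (3 × (1.85 × 10¹¹) × 0.000999) = 0.001271 m = 1.271 mm
  Case 3: delta = (35200 × 4.1^3) / (3 × (1.28 × 10¹¹) × 0.000146) = 0.04327 m = 43.27 mm
  Case 4: delta = (49000 × 3.4^3) / (3 × (2.02 × 10¹¹) × 0.000548) = 0.005799 m = 5.799 mm
Ordering: 43.27 mm (case 3) > 5.799 mm (case 4) > 1.845 mm (case 1) > 1.271 mm (case 2)
Final answer: 3, 4, 1, 2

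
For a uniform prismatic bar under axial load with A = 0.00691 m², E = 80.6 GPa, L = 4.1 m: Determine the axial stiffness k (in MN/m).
Model: a uniform prismatic bar under axial load, so k = (A·E) / L.
Convert to SI units:
  E = 80.6 GPa = 8.06 × 10¹⁰ Pa
Substitute:
  k = (0.00691 × (8.06 × 10¹⁰)) / 4.1
  k = 1.358 × 10⁸ N/m
Convert: k = 1.358 × 10⁸ N/m = 135.8 MN/m
Final answer: k = 135.8 MN/m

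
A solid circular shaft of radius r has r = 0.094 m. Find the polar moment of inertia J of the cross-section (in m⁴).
Model: a solid circular shaft of radius r, so J = (π·r^4) / 2.
Substitute:
  J = (π × 0.094^4) / 2
  J = 0.0001226 m⁴
Final answer: J = 0.0001226 m⁴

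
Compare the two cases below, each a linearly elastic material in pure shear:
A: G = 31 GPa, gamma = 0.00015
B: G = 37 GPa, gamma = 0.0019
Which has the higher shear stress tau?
Model: a linearly elastic material in pure shear, so tau = G·gamma (SI units).
  A: tau = (3.1 × 10¹⁰) × 0.00015 = 4.65 × 10⁶ Pa = 4.65 MPa
  B: tau = (3.7 × 10¹⁰) × 0.0019 = 7.03 × 10⁷ Pa = 70.3 MPa
70.3 MPa > 4.65 MPa, so B is larger.
Final answer: B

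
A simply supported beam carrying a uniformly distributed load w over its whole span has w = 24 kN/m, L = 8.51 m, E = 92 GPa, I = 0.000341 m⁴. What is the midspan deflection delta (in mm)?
Model: a simply supported beam carrying a uniformly distributed load w over its whole span, so delta = (5·w·L^4) / (384·E·I).
Convert to SI units:
  w = 24 kN/m = 24000 N/m
  E = 92 GPa = 9.2 × 10¹⁰ Pa
Substitute:
  delta = (5 × 24000 × 8.51^4) / (384 × (9.2 × 10¹⁰) × 0.000341)
  delta = 0.05224 m
Convert: delta = 0.05224 m = 52.24 mm
Final answer: delta = 52.24 mm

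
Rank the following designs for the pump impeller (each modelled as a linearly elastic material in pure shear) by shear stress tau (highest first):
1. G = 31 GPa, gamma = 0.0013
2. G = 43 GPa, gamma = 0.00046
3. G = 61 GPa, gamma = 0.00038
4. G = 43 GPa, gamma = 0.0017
Model: a linearly elastic material in pure shear, so tau = G·gamma (SI units).
  Case 1: tau = (3.1 × 10¹⁰) × 0.0013 = 4.03 × 10⁷ Pa = 40.3 MPa
  Case 2: tau = (4.3 × 10¹⁰) × 0.00046 = 1.978 × 10⁷ Pa = 19.78 MPa
  Case 3: tau = (6.1 × 10¹⁰) × 0.00038 = 2.318 × 10⁷ Pa = 23.18 MPa
  Case 4: tau = (4.3 × 10¹⁰) × 0.0017 = 7.31 × 10⁷ Pa = 73.1 MPa
Ordering: 73.1 MPa (case 4) > 40.3 MPa (case 1) > 23.18 MPa (case 3) > 19.78 MPa (case 2)
Final answer: 4, 1, 3, 2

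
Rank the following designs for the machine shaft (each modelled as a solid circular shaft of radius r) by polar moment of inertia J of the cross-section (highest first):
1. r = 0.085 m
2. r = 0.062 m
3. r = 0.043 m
Model: a solid circular shaft of radius r, so J = (π·r^4) / 2 (SI units).
  Case 1: J = (π × 0.085^4) / 2 = 8.2 × 10⁻⁵ m⁴
  Case 2: J = (π × 0.062^4) / 2 = 2.321 × 10⁻⁵ m⁴
  Case 3: J = (π × 0.043^4) / 2 = 5.37 × 10⁻⁶ m⁴
Ordering: 8.2 × 10⁻⁵ m⁴ (case 1) > 2.321 × 10⁻⁵ m⁴ (case 2) > 5.37 × 10⁻⁶ m⁴ (case 3)
Final answer: 1, 2, 3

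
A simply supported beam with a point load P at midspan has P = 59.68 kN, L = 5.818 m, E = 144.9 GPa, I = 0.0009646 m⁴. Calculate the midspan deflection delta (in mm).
Model: a simply supported beam with a point load P at midspan, so delta = (P·L^3) / (48·E·I).
Convert to SI units:
  P = 59.68 kN = 59680 N
  E = 144.9 GPa = 1.449 × 10¹¹ Pa
Substitute:
  delta = (59680 × 5.818^3) / (48 × (1.449 × 10¹¹) × 0.0009646)
  delta = 0.001752 m
Convert: delta = 0.001752 m = 1.752 mm
Final answer: delta = 1.752 mm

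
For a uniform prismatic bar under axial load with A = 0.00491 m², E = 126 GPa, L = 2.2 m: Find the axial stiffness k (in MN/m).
Model: a uniform prismatic bar under axial load, so k = (A·E) / L.
Convert to SI units:
  E = 126 GPa = 1.26 × 10¹¹ Pa
Substitute:
  k = (0.00491 × (1.26 × 10¹¹)) / 2.2
  k = 2.812 × 10⁸ N/m
Convert: k = 2.812 × 10⁸ N/m = 281.2 MN/m
Final answer: k = 281.2 MN/m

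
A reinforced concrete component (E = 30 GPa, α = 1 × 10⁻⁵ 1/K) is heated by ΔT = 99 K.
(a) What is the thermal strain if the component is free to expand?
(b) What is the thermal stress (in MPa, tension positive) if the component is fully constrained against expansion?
(a) Free thermal strain ε_th = α·ΔT = (1 × 10⁻⁵) × 99 = 0.00099
(b) Fully constrained, the expansion is suppressed, so σ = -E·α·ΔT. Convert E = 30 GPa = 3 × 10¹⁰ Pa.
  σ = -(3 × 10¹⁰) × (1 × 10⁻⁵) × 99 = -2.97 × 10⁷ Pa = -29.7 MPa (compressive)
Final answer: (a) ε_th = 0.00099, (b) σ = -29.7 MPa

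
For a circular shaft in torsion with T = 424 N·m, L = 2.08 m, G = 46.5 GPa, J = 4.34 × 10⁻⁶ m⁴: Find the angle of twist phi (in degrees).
Model: a circular shaft in torsion, so phi = (T·L) / (G·J).
Convert to SI units:
  G = 46.5 GPa = 4.65 × 10¹⁰ Pa
Substitute:
  phi = (424 × 2.08) / ((4.65 × 10¹⁰) × (4.34 × 10⁻⁶))
  phi = 0.00437 rad
Convert to degrees: phi = 0.00437 × 180/π = 0.2504°
Final answer: phi = 0.2504°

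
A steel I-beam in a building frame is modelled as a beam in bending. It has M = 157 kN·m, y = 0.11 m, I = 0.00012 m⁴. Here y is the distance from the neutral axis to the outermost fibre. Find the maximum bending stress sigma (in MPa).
Model: a beam in bending, so sigma = (M·y) / I.
Convert to SI units:
  M = 157 kN·m = 157000 N·m
Substitute:
  sigma = (157000 × 0.11) / 0.00012
  sigma = 1.439 × 10⁸ Pa
Convert: sigma = 1.439 × 10⁸ Pa = 143.9 MPa
Final answer: sigma = 143.9 MPa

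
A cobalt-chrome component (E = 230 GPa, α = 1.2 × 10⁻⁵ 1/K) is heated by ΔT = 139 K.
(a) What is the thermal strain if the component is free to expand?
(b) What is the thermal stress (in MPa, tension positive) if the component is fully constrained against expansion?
(a) Free thermal strain ε_th = α·ΔT = (1.2 × 10⁻⁵) × 139 = 0.001668
(b) Fully constrained, the expansion is suppressed, so σ = -E·α·ΔT. Convert E = 230 GPa = 2.3 × 10¹¹ Pa.
  σ = -(2.3 × 10¹¹) × (1.2 × 10⁻⁵) × 139 = -3.836 × 10⁸ Pa = -383.6 MPa (compressive)
Final answer: (a) ε_th = 0.001668, (b) σ = -383.6 MPa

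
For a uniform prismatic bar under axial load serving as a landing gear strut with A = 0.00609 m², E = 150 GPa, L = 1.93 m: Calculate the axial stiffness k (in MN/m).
Model: a uniform prismatic bar under axial load, so k = (A·E) / L.
Convert to SI units:
  E = 150 GPa = 1.5 × 10¹¹ Pa
Substitute:
  k = (0.00609 × (1.5 × 10¹¹)) / 1.93
  k = 4.733 × 10⁸ N/m
Convert: k = 4.733 × 10⁸ N/m = 473.3 MN/m
Final answer: k = 473.3 MN/m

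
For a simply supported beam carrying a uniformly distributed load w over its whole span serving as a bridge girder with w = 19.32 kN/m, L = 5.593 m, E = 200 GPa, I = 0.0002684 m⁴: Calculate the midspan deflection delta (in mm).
Model: a simply supported beam carrying a uniformly distributed load w over its whole span, so delta = (5·w·L^4) / (384·E·I).
Convert to SI units:
  w = 19.32 kN/m = 19320 N/m
  E = 200 GPa = 2 × 10¹¹ Pa
Substitute:
  delta = (5 × 19320 × 5.593^4) / (384 × (2 × 10¹¹) × 0.0002684)
  delta = 0.004586 m
Convert: delta = 0.004586 m = 4.586 mm
Final answer: delta = 4.586 mm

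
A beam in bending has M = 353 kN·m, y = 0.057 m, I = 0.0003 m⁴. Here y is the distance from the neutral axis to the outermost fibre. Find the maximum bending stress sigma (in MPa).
Model: a beam in bending, so sigma = (M·y) / I.
Convert to SI units:
  M = 353 kN·m = 353000 N·m
Substitute:
  sigma = (353000 × 0.057) / 0.0003
  sigma = 6.707 × 10⁷ Pa
Convert: sigma = 6.707 × 10⁷ Pa = 67.07 MPa
Final answer: sigma = 67.07 MPa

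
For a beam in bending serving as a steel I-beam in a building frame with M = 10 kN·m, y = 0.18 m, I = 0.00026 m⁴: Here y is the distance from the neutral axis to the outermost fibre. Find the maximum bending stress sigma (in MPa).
Model: a beam in bending, so sigma = (M·y) / I.
Convert to SI units:
  M = 10 kN·m = 10000 N·m
Substitute:
  sigma = (10000 × 0.18) / 0.00026
  sigma = 6.923 × 10⁶ Pa
Convert: sigma = 6.923 × 10⁶ Pa = 6.923 MPa
Final answer: sigma = 6.923 MPa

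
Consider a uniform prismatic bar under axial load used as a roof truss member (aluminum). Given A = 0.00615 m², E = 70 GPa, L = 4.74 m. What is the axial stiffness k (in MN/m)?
Model: a uniform prismatic bar under axial load, so k = (A·E) / L.
Convert to SI units:
  E = 70 GPa = 7 × 10¹⁰ Pa
Substitute:
  k = (0.00615 × (7 × 10¹⁰)) / 4.74
  k = 9.082 × 10⁷ N/m
Convert: k = 9.082 × 10⁷ N/m = 90.82 MN/m
Final answer: k = 90.82 MN/m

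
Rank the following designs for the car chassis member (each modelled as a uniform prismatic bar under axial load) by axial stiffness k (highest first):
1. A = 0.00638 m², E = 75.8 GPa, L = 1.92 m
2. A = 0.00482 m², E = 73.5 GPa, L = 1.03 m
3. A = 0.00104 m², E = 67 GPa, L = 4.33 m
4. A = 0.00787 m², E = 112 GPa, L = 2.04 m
Model: a uniform prismatic bar under axial load, so k = (A·E) / L (SI units).
  Case 1: k = (0.00638 × (7.58 × 10¹⁰)) / 1.92 = 2.519 × 10⁸ N/m = 251.9 MN/m
  Case 2: k = (0.00482 × (7.35 × 10¹⁰)) / 1.03 = 3.44 × 10⁸ N/m = 344 MN/m
  Case 3: k = (0.00104 × (6.7 × 10¹⁰)) / 4.33 = 1.609 × 10⁷ N/m = 16.09 MN/m
  Case 4: k = (0.00787 × (1.12 × 10¹¹)) / 2.04 = 4.321 × 10⁸ N/m = 432.1 MN/m
Ordering: 432.1 MN/m (case 4) > 344 MN/m (case 2) > 251.9 MN/m (case 1) > 16.09 MN/m (case 3)
Final answer: 4, 2, 1, 3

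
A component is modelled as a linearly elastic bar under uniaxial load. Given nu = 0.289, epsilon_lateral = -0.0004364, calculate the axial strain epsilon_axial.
Model: a linearly elastic bar under uniaxial load, so epsilon_lateral = -nu·epsilon_axial.
Solve for epsilon_axial: epsilon_axial = -epsilon_lateral / nu.
Substitute:
  epsilon_axial = -(-0.0004364) / 0.289
  epsilon_axial = 0.00151
Final answer: epsilon_axial = 0.00151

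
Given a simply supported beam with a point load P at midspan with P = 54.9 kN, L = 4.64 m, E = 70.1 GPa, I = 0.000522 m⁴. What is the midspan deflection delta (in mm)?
Model: a simply supported beam with a point load P at midspan, so delta = (P·L^3) / (48·E·I).
Convert to SI units:
  P = 54.9 kN = 54900 N
  E = 70.1 GPa = 7.01 × 10¹⁰ Pa
Substitute:
  delta = (54900 × 4.64^3) / (48 × (7.01 × 10¹⁰) × 0.000522)
  delta = 0.003122 m
Convert: delta = 0.003122 m = 3.122 mm
Final answer: delta = 3.122 mm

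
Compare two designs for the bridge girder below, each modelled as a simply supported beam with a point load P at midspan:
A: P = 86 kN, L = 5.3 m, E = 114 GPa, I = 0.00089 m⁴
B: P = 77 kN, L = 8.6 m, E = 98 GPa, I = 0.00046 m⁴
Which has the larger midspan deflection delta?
Model: a simply supported beam with a point load P at midspan, so delta = (P·L^3) / (48·E·I) (SI units).
  A: delta = (86000 × 5.3^3) / (48 × (1.14 × 10¹¹) × 0.00089) = 0.002629 m = 2.629 mm
  B: delta = (77000 × 8.6^3) / (48 × (9.8 × 10¹⁰) × 0.00046) = 0.02263 m = 22.63 mm
22.63 mm > 2.629 mm, so B is larger.
Final answer: B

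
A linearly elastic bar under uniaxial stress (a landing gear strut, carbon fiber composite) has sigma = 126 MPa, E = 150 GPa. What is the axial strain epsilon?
Model: a linearly elastic bar under uniaxial stress, so epsilon = sigma / E.
Convert to SI units:
  sigma = 126 MPa = 1.26 × 10⁸ Pa
  E = 150 GPa = 1.5 × 10¹¹ Pa
Substitute:
  epsilon = (1.26 × 10⁸) / (1.5 × 10¹¹)
  epsilon = 0.00084
Final answer: epsilon = 0.00084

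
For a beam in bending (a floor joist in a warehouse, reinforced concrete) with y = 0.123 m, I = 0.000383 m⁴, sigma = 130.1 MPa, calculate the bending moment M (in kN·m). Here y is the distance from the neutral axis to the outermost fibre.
Model: a beam in bending, so sigma = (M·y) / I.
Solve for M: M = (sigma·I) / y.
Convert to SI units:
  sigma = 130.1 MPa = 1.301 × 10⁸ Pa
Substitute:
  M = ((1.301 × 10⁸) × 0.000383) / 0.123
  M = 405100 N·m
Convert: M = 405100 N·m = 405.1 kN·m
Final answer: M = 405.1 kN·m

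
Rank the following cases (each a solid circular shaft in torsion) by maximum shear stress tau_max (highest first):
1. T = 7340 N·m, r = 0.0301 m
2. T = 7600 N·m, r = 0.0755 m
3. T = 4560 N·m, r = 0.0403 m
Model: a solid circular shaft in torsion, so tau_max = (2·T) / (π·r^3) (SI units).
  Case 1: tau_max = (2 × 7340) / (π × 0.0301^3) = 1.713 × 10⁸ Pa = 171.3 MPa
  Case 2: tau_max = (2 × 7600) / (π × 0.0755^3) = 1.124 × 10⁷ Pa = 11.24 MPa
  Case 3: tau_max = (2 × 4560) / (π × 0.0403^3) = 4.435 × 10⁷ Pa = 44.35 MPa
Ordering: 171.3 MPa (case 1) > 44.35 MPa (case 3) > 11.24 MPa (case 2)
Final answer: 1, 3, 2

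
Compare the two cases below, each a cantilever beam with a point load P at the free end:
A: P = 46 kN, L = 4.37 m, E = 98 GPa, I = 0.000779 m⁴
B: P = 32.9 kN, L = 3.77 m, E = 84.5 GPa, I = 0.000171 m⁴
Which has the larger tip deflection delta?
Model: a cantilever beam with a point load P at the free end, so delta = (P·L^3) / (3·E·I) (SI units).
  A: delta = (46000 × 4.37^3) / (3 × (9.8 × 10¹⁰) × 0.000779) = 0.01676 m = 16.76 mm
  B: delta = (32900 × 3.77^3) / (3 × (8.45 × 10¹⁰) × 0.000171) = 0.04067 m = 40.67 mm
40.67 mm > 16.76 mm, so B is larger.
Final answer: B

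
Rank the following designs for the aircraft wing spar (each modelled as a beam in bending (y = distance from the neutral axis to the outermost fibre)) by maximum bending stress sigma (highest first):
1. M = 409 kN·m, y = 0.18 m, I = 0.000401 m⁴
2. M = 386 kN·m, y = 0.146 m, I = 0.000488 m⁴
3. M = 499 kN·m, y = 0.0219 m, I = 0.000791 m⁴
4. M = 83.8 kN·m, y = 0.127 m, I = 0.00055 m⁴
Model: a beam in bending (y = distance from the neutral axis to the outermost fibre), so sigma = (M·y) / I (SI units).
  Case 1: sigma = (409000 × 0.18) / 0.000401 = 1.836 × 10⁸ Pa = 183.6 MPa
  Case 2: sigma = (386000 × 0.146) / 0.000488 = 1.155 × 10⁸ Pa = 115.5 MPa
  Case 3: sigma = (499000 × 0.0219) / 0.000791 = 1.382 × 10⁷ Pa = 13.82 MPa
  Case 4: sigma = (83800 × 0.127) / 0.00055 = 1.935 × 10⁷ Pa = 19.35 MPa
Ordering: 183.6 MPa (case 1) > 115.5 MPa (case 2) > 19.35 MPa (case 4) > 13.82 MPa (case 3)
Final answer: 1, 2, 4, 3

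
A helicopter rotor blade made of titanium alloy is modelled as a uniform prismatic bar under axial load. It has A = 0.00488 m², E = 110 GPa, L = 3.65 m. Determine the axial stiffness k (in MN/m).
Model: a uniform prismatic bar under axial load, so k = (A·E) / L.
Convert to SI units:
  E = 110 GPa = 1.1 × 10¹¹ Pa
Substitute:
  k = (0.00488 × (1.1 × 10¹¹)) / 3.65
  k = 1.471 × 10⁸ N/m
Convert: k = 1.471 × 10⁸ N/m = 147.1 MN/m
Final answer: k = 147.1 MN/m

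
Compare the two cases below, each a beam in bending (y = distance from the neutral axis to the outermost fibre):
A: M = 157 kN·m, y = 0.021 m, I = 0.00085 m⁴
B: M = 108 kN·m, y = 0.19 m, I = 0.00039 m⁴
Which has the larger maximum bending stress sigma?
Model: a beam in bending (y = distance from the neutral axis to the outermost fibre), so sigma = (M·y) / I (SI units).
  A: sigma = (157000 × 0.021) / 0.00085 = 3.879 × 10⁶ Pa = 3.879 MPa
  B: sigma = (108000 × 0.19) / 0.00039 = 5.262 × 10⁷ Pa = 52.62 MPa
52.62 MPa > 3.879 MPa, so B is larger.
Final answer: B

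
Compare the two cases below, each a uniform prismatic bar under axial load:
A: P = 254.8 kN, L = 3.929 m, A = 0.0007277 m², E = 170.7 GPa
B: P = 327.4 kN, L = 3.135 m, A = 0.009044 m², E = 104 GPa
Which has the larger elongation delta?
Model: a uniform prismatic bar under axial load, so delta = (P·L) / (A·E) (SI units).
  A: delta = (254800 × 3.929) / (0.0007277 × (1.707 × 10¹¹)) = 0.008059 m = 8.059 mm
  B: delta = (327400 × 3.135) / (0.009044 × (1.04 × 10¹¹)) = 0.001091 m = 1.091 mm
8.059 mm > 1.091 mm, so A is larger.
Final answer: A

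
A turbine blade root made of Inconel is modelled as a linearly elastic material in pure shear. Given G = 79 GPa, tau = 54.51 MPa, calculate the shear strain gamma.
Model: a linearly elastic material in pure shear, so tau = G·gamma.
Solve for gamma: gamma = tau / G.
Convert to SI units:
  G = 79 GPa = 7.9 × 10¹⁰ Pa
  tau = 54.51 MPa = 5.451 × 10⁷ Pa
Substitute:
  gamma = (5.451 × 10⁷) / (7.9 × 10¹⁰)
  gamma = 0.00069
Final answer: gamma = 0.00069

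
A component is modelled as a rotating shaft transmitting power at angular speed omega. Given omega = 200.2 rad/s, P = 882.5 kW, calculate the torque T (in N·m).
Model: a rotating shaft transmitting power at angular speed omega, so P = T·omega.
Solve for T: T = P / omega.
Convert to SI units:
  P = 882.5 kW = 882500 W
Substitute:
  T = 882500 / 200.2
  T = 4408 N·m
Final answer: T = 4408 N·m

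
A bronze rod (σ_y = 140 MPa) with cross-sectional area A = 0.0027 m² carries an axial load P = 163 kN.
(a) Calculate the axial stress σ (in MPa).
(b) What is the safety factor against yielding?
(a) Axial stress σ = P/A. Convert P = 163 kN = 163000 N.
  σ = 163000 / 0.0027 = 6.037 × 10⁷ Pa = 60.37 MPa
(b) Safety factor SF = σ_y/σ = 140 / 60.37 = 2.319
Final answer: (a) σ = 60.37 MPa, (b) SF = 2.319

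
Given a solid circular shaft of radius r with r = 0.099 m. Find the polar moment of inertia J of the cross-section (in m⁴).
Model: a solid circular shaft of radius r, so J = (π·r^4) / 2.
Substitute:
  J = (π × 0.099^4) / 2
  J = 0.0001509 m⁴
Final answer: J = 0.0001509 m⁴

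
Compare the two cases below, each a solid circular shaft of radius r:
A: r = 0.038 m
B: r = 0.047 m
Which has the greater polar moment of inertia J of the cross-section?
Model: a solid circular shaft of radius r, so J = (π·r^4) / 2 (SI units).
  A: J = (π × 0.038^4) / 2 = 3.275 × 10⁻⁶ m⁴
  B: J = (π × 0.047^4) / 2 = 7.665 × 10⁻⁶ m⁴
7.665 × 10⁻⁶ m⁴ > 3.275 × 10⁻⁶ m⁴, so B is larger.
Final answer: B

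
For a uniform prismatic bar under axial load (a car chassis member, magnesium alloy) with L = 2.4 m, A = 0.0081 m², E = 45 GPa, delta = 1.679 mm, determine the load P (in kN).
Model: a uniform prismatic bar under axial load, so delta = (P·L) / (A·E).
Solve for P: P = (delta·A·E) / L.
Convert to SI units:
  E = 45 GPa = 4.5 × 10¹⁰ Pa
  delta = 1.679 mm = 0.001679 m
Substitute:
  P = (0.001679 × 0.0081 × (4.5 × 10¹⁰)) / 2.4
  P = 255000 N
Convert: P = 255000 N = 255 kN
Final answer: P = 255 kN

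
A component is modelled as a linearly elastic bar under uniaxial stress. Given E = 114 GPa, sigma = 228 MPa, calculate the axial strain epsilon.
Model: a linearly elastic bar under uniaxial stress, so sigma = E·epsilon.
Solve for epsilon: epsilon = sigma / E.
Convert to SI units:
  E = 114 GPa = 1.14 × 10¹¹ Pa
  sigma = 228 MPa = 2.28 × 10⁸ Pa
Substitute:
  epsilon = (2.28 × 10⁸) / (1.14 × 10¹¹)
  epsilon = 0.002
Final answer: epsilon = 0.002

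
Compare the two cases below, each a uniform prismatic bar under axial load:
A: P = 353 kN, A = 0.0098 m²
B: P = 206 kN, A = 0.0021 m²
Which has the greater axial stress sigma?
Model: a uniform prismatic bar under axial load, so sigma = P / A (SI units).
  A: sigma = 353000 / 0.0098 = 3.602 × 10⁷ Pa = 36.02 MPa
  B: sigma = 206000 / 0.0021 = 9.81 × 10⁷ Pa = 98.1 MPa
98.1 MPa > 36.02 MPa, so B is larger.
Final answer: B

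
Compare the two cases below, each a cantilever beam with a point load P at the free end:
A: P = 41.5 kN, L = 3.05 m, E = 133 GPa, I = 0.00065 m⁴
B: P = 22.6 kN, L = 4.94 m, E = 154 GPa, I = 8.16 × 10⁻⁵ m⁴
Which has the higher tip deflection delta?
Model: a cantilever beam with a point load P at the free end, so delta = (P·L^3) / (3·E·I) (SI units).
  A: delta = (41500 × 3.05^3) / (3 × (1.33 × 10¹¹) × 0.00065) = 0.00454 m = 4.54 mm
  B: delta = (22600 × 4.94^3) / (3 × (1.54 × 10¹¹) × (8.16 × 10⁻⁵)) = 0.07227 m = 72.27 mm
72.27 mm > 4.54 mm, so B is larger.
Final answer: B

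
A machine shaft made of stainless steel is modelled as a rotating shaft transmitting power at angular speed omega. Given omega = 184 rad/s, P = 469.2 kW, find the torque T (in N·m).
Model: a rotating shaft transmitting power at angular speed omega, so P = T·omega.
Solve for T: T = P / omega.
Convert to SI units:
  P = 469.2 kW = 469200 W
Substitute:
  T = 469200 / 184
  T = 2550 N·m
Final answer: T = 2550 N·m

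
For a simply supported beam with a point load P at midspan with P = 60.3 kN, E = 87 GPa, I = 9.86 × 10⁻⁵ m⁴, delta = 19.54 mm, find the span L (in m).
Model: a simply supported beam with a point load P at midspan, so delta = (P·L^3) / (48·E·I).
Solve for L: L = ((48·delta·E·I) / P)^(1/3).
Convert to SI units:
  P = 60.3 kN = 60300 N
  E = 87 GPa = 8.7 × 10¹⁰ Pa
  delta = 19.54 mm = 0.01954 m
Substitute:
  L = ((48 × 0.01954 × (8.7 × 10¹⁰) × (9.86 × 10⁻⁵)) / 60300)^(1/3)
  L = 5.11 m
Final answer: L = 5.11 m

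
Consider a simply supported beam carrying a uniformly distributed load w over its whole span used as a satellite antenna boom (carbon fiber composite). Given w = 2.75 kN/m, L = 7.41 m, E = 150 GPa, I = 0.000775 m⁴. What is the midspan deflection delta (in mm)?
Model: a simply supported beam carrying a uniformly distributed load w over its whole span, so delta = (5·w·L^4) / (384·E·I).
Convert to SI units:
  w = 2.75 kN/m = 2750 N/m
  E = 150 GPa = 1.5 × 10¹¹ Pa
Substitute:
  delta = (5 × 2750 × 7.41^4) / (384 × (1.5 × 10¹¹) × 0.000775)
  delta = 0.0009286 m
Convert: delta = 0.0009286 m = 0.9286 mm
Final answer: delta = 0.9286 mm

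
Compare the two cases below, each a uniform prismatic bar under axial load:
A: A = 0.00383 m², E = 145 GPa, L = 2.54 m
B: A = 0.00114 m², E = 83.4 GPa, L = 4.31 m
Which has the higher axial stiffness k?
Model: a uniform prismatic bar under axial load, so k = (A·E) / L (SI units).
  A: k = (0.00383 × (1.45 × 10¹¹)) / 2.54 = 2.186 × 10⁸ N/m = 218.6 MN/m
  B: k = (0.00114 × (8.34 × 10¹⁰)) / 4.31 = 2.206 × 10⁷ N/m = 22.06 MN/m
218.6 MN/m > 22.06 MN/m, so A is larger.
Final answer: A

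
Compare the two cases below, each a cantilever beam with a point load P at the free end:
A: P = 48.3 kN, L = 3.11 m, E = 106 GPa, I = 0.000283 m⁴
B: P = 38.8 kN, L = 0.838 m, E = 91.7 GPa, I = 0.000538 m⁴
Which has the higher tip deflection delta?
Model: a cantilever beam with a point load P at the free end, so delta = (P·L^3) / (3·E·I) (SI units).
  A: delta = (48300 × 3.11^3) / (3 × (1.06 × 10¹¹) × 0.000283) = 0.01614 m = 16.14 mm
  B: delta = (38800 × 0.838^3) / (3 × (9.17 × 10¹⁰) × 0.000538) = 0.0001543 m = 0.1543 mm
16.14 mm > 0.1543 mm, so A is larger.
Final answer: A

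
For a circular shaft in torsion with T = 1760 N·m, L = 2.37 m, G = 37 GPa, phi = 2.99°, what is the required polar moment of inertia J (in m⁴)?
Model: a circular shaft in torsion, so phi = (T·L) / (G·J).
Solve for J: J = (T·L) / (phi·G).
Convert to SI units:
  G = 37 GPa = 3.7 × 10¹⁰ Pa
  phi = 2.99° = 0.05219 rad
Substitute:
  J = (1760 × 2.37) / (0.05219 × (3.7 × 10¹⁰))
  J = 2.16 × 10⁻⁶ m⁴
Final answer: J = 2.16 × 10⁻⁶ m⁴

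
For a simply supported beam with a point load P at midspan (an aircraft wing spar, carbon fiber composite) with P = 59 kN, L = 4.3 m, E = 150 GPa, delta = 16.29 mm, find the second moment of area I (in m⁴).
Model: a simply supported beam with a point load P at midspan, so delta = (P·L^3) / (48·E·I).
Solve for I: I = (P·L^3) / (48·delta·E).
Convert to SI units:
  P = 59 kN = 59000 N
  E = 150 GPa = 1.5 × 10¹¹ Pa
  delta = 16.29 mm = 0.01629 m
Substitute:
  I = (59000 × 4.3^3) / (48 × 0.01629 × (1.5 × 10¹¹))
  I = 3.999 × 10⁻⁵ m⁴
Final answer: I = 3.999 × 10⁻⁵ m⁴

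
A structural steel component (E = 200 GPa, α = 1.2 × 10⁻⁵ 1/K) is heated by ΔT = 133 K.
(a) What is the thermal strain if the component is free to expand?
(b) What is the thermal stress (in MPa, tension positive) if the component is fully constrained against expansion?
(a) Free thermal strain ε_th = α·ΔT = (1.2 × 10⁻⁵) × 133 = 0.001596
(b) Fully constrained, the expansion is suppressed, so σ = -E·α·ΔT. Convert E = 200 GPa = 2 × 10¹¹ Pa.
  σ = -(2 × 10¹¹) × (1.2 × 10⁻⁵) × 133 = -3.192 × 10⁸ Pa = -319.2 MPa (compressive)
Final answer: (a) ε_th = 0.001596, (b) σ = -319.2 MPa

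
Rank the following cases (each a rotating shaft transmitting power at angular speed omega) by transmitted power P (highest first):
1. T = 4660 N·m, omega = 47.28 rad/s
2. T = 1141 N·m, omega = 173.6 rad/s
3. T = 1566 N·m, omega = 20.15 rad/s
Model: a rotating shaft transmitting power at angular speed omega, so P = T·omega (SI units).
  Case 1: P = 4660 × 47.28 = 220300 W = 220.3 kW
  Case 2: P = 1141 × 173.6 = 198100 W = 198.1 kW
  Case 3: P = 1566 × 20.15 = 31550 W = 31.55 kW
Ordering: 220.3 kW (case 1) > 198.1 kW (case 2) > 31.55 kW (case 3)
Final answer: 1, 2, 3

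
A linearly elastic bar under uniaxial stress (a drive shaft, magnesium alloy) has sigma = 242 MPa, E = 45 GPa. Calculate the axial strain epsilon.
Model: a linearly elastic bar under uniaxial stress, so epsilon = sigma / E.
Convert to SI units:
  sigma = 242 MPa = 2.42 × 10⁸ Pa
  E = 45 GPa = 4.5 × 10¹⁰ Pa
Substitute:
  epsilon = (2.42 × 10⁸) / (4.5 × 10¹⁰)
  epsilon = 0.005378
Final answer: epsilon = 0.005378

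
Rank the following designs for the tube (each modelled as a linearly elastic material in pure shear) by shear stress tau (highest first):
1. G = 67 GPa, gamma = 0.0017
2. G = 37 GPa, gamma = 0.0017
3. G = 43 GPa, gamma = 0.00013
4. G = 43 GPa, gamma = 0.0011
Model: a linearly elastic material in pure shear, so tau = G·gamma (SI units).
  Case 1: tau = (6.7 × 10¹⁰) × 0.0017 = 1.139 × 10⁸ Pa = 113.9 MPa
  Case 2: tau = (3.7 × 10¹⁰) × 0.0017 = 6.29 × 10⁷ Pa = 62.9 MPa
  Case 3: tau = (4.3 × 10¹⁰) × 0.00013 = 5.59 × 10⁶ Pa = 5.59 MPa
  Case 4: tau = (4.3 × 10¹⁰) × 0.0011 = 4.73 × 10⁷ Pa = 47.3 MPa
Ordering: 113.9 MPa (case 1) > 62.9 MPa (case 2) > 47.3 MPa (case 4) > 5.59 MPa (case 3)
Final answer: 1, 2, 4, 3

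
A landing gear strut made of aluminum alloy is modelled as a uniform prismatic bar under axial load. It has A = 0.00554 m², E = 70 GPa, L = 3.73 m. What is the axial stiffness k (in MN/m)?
Model: a uniform prismatic bar under axial load, so k = (A·E) / L.
Convert to SI units:
  E = 70 GPa = 7 × 10¹⁰ Pa
Substitute:
  k = (0.00554 × (7 × 10¹⁰)) / 3.73
  k = 1.04 × 10⁸ N/m
Convert: k = 1.04 × 10⁸ N/m = 104 MN/m
Final answer: k = 104 MN/m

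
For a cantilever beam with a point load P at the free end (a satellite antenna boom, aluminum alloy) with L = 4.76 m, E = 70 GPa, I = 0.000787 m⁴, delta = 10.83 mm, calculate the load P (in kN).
Model: a cantilever beam with a point load P at the free end, so delta = (P·L^3) / (3·E·I).
Solve for P: P = (3·delta·E·I) / L^3.
Convert to SI units:
  E = 70 GPa = 7 × 10¹⁰ Pa
  delta = 10.83 mm = 0.01083 m
Substitute:
  P = (3 × 0.01083 × (7 × 10¹⁰) × 0.000787) / 4.76^3
  P = 16600 N
Convert: P = 16600 N = 16.6 kN
Final answer: P = 16.6 kN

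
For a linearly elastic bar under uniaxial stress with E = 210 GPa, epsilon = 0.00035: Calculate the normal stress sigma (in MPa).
Model: a linearly elastic bar under uniaxial stress, so sigma = E·epsilon.
Convert to SI units:
  E = 210 GPa = 2.1 × 10¹¹ Pa
Substitute:
  sigma = (2.1 × 10¹¹) × 0.00035
  sigma = 7.35 × 10⁷ Pa
Convert: sigma = 7.35 × 10⁷ Pa = 73.5 MPa
Final answer: sigma = 73.5 MPa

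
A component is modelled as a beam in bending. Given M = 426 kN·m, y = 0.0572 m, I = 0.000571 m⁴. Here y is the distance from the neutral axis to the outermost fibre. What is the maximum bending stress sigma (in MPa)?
Model: a beam in bending, so sigma = (M·y) / I.
Convert to SI units:
  M = 426 kN·m = 426000 N·m
Substitute:
  sigma = (426000 × 0.0572) / 0.000571
  sigma = 4.267 × 10⁷ Pa
Convert: sigma = 4.267 × 10⁷ Pa = 42.67 MPa
Final answer: sigma = 42.67 MPa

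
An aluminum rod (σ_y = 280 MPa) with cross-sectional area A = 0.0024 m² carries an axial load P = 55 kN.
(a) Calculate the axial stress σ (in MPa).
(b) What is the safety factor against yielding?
(a) Axial stress σ = P/A. Convert P = 55 kN = 55000 N.
  σ = 55000 / 0.0024 = 2.292 × 10⁷ Pa = 22.92 MPa
(b) Safety factor SF = σ_y/σ = 280 / 22.92 = 12.22
Final answer: (a) σ = 22.92 MPa, (b) SF = 12.22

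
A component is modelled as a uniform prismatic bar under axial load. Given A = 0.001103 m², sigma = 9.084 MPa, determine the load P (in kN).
Model: a uniform prismatic bar under axial load, so sigma = P / A.
Solve for P: P = sigma·A.
Convert to SI units:
  sigma = 9.084 MPa = 9.084 × 10⁶ Pa
Substitute:
  P = (9.084 × 10⁶) × 0.001103
  P = 10020 N
Convert: P = 10020 N = 10.02 kN
Final answer: P = 10.02 kN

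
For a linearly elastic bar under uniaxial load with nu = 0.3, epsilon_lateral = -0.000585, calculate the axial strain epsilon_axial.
Model: a linearly elastic bar under uniaxial load, so epsilon_lateral = -nu·epsilon_axial.
Solve for epsilon_axial: epsilon_axial = -epsilon_lateral / nu.
Substitute:
  epsilon_axial = -(-0.000585) / 0.3
  epsilon_axial = 0.00195
Final answer: epsilon_axial = 0.00195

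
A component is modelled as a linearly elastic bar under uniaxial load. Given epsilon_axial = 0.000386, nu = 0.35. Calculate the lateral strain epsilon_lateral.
Model: a linearly elastic bar under uniaxial load, so epsilon_lateral = -nu·epsilon_axial.
Substitute:
  epsilon_lateral = -(0.35 × 0.000386)
  epsilon_lateral = -0.0001351
Final answer: epsilon_lateral = -0.0001351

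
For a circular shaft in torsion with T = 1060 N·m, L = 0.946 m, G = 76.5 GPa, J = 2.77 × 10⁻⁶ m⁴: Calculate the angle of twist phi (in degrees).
Model: a circular shaft in torsion, so phi = (T·L) / (G·J).
Convert to SI units:
  G = 76.5 GPa = 7.65 × 10¹⁰ Pa
Substitute:
  phi = (1060 × 0.946) / ((7.65 × 10¹⁰) × (2.77 × 10⁻⁶))
  phi = 0.004732 rad
Convert to degrees: phi = 0.004732 × 180/π = 0.2711°
Final answer: phi = 0.2711°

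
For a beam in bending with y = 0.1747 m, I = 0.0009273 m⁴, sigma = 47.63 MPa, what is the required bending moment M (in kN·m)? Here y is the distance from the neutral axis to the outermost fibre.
Model: a beam in bending, so sigma = (M·y) / I.
Solve for M: M = (sigma·I) / y.
Convert to SI units:
  sigma = 47.63 MPa = 4.763 × 10⁷ Pa
Substitute:
  M = ((4.763 × 10⁷) × 0.0009273) / 0.1747
  M = 252800 N·m
Convert: M = 252800 N·m = 252.8 kN·m
Final answer: M = 252.8 kN·m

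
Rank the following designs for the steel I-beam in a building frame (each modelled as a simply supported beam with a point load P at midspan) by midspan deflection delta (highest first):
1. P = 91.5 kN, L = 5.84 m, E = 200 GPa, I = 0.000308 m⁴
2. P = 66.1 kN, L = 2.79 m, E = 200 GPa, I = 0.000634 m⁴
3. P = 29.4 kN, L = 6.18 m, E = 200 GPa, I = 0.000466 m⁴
Model: a simply supported beam with a point load P at midspan, so delta = (P·L^3) / (48·E·I) (SI units).
  Case 1: delta = (91500 × 5.84^3) / (48 × (2 × 10¹¹) × 0.000308) = 0.006164 m = 6.164 mm
  Case 2: delta = (66100 × 2.79^3) / (48 × (2 × 10¹¹) × 0.000634) = 0.0002359 m = 0.2359 mm
  Case 3: delta = (29400 × 6.18^3) / (48 × (2 × 10¹¹) × 0.000466) = 0.001551 m = 1.551 mm
Ordering: 6.164 mm (case 1) > 1.551 mm (case 3) > 0.2359 mm (case 2)
Final answer: 1, 3, 2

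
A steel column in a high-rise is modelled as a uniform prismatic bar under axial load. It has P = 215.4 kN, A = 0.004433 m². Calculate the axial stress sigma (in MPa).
Model: a uniform prismatic bar under axial load, so sigma = P / A.
Convert to SI units:
  P = 215.4 kN = 215400 N
Substitute:
  sigma = 215400 / 0.004433
  sigma = 4.859 × 10⁷ Pa
Convert: sigma = 4.859 × 10⁷ Pa = 48.59 MPa
Final answer: sigma = 48.59 MPa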